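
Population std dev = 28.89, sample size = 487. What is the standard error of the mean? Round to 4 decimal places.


SE = sigma / sqrt(n)
sqrt(487) ≈ 22.068076
SE = 28.89 / 22.068076 ≈ 1.309131

1.3091


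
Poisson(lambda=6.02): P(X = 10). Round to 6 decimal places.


P = e^(-lam) * lam^k / k!
e^(-6.02) ≈ 0.002429670
lam^k = 6.02^10 ≈ 62512218.600490
k! = 10! = 3628800
P = 0.002429670 * 62512218.600490 / 3628800 ≈ 0.041855

0.041855


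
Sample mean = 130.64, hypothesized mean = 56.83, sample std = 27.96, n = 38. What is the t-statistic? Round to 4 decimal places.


t = (xbar - mu0) / (s/sqrt(n))
xbar - mu0 = 130.64 - 56.83 = 73.81
sqrt(38) ≈ 6.16441400
s/sqrt(n) = 27.96 / 6.16441400 ≈ 4.53571093
t = 73.81 / 4.53571093 ≈ 16.273083

16.2731


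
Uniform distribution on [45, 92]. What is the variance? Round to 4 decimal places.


Var = (b-a)^2 / 12
(b-a)^2 = (92 - 45)^2 = 2209
Var = 2209/12 ≈ 184.083333

184.0833


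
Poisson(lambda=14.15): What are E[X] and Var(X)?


E[X] = Var(X) = lambda = 14.15

14.15, 14.15


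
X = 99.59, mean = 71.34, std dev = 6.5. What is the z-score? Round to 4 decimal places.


z = (X - mu) / sigma
X - mu = 99.59 - 71.34 = 28.25
z = 28.25 / 6.5 = 113/26 ≈ 4.346154

4.3462


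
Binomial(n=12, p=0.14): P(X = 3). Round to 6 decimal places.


P = C(n,k) * p^k * (1-p)^(n-k)
C(12,3) = 220
p^k = 0.14^3 = 0.002744
(1-p)^(n-k) = 0.86^9 ≈ 0.2573274
P = 220 * 0.002744 * 0.2573274 ≈ 0.155343

0.155343


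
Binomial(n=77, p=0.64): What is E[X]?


E[X] = n*p = 77 * 0.64 = 49.28

49.28


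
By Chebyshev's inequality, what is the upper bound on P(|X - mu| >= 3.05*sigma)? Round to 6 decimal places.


P <= 1/k^2
k^2 = 3.05^2 = 9.3025
1/k^2 = 1 / 9.3025 = 400/3721 ≈ 0.10749798

0.107498


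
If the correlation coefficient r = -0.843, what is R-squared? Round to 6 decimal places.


R^2 = r^2 = (-0.843)^2 = 0.710649

0.710649


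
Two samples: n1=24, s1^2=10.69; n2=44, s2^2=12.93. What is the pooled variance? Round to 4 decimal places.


sp^2 = ((n1-1)*s1^2 + (n2-1)*s2^2)/(n1+n2-2)
(n1-1)*s1^2 = 23 * 10.69 = 245.87
(n2-1)*s2^2 = 43 * 12.93 = 555.99
numerator = 245.87 + 555.99 = 801.86
n1+n2-2 = 66
sp^2 = 801.86 / 66 = 40093/3300 ≈ 12.149394

12.1494


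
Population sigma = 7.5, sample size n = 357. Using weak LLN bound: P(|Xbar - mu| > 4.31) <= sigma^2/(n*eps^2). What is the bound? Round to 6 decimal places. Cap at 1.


bound = min(1, sigma^2/(n*eps^2))
sigma^2 = 7.5^2 = 56.25
n*eps^2 = 357 * 4.31^2 = 357 * 18.5761 = 6631.6677
sigma^2/(n*eps^2) = 56.25 / 6631.6677 ≈ 0.00848203

0.008482


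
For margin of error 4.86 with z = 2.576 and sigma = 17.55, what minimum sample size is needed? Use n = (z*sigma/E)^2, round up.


z*sigma/E = 2.576 * 17.55 / 4.86 = 2093/225 ≈ 9.302222
(z*sigma/E)^2 ≈ 86.531338
round up: n = 87

87


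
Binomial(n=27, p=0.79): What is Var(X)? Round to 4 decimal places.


Var = n*p*(1-p) = 27 * 0.79 * 0.21 = 4.4793

4.4793


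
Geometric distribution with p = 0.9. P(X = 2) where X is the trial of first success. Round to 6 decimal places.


P = (1-p)^(k-1) * p
(1-p)^(k-1) = 0.1^1 = 0.1
P = 0.1 * 0.9 = 0.09

0.090000


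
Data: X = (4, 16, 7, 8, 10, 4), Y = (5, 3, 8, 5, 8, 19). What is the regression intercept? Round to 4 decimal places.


a = ybar - b*xbar, where b = sum((xi-xbar)(yi-ybar)) / sum((xi-xbar)^2)
n = 6, xbar = 49/6 ≈ 8.166667, ybar = 48/6 = 8
Sxy = sum((xi-xbar)(yi-ybar)) = -72
Sxx = sum((xi-xbar)^2) = 605/6 ≈ 100.833333
b = Sxy / Sxx = -432/605 ≈ -0.714050
a = 8 - (-0.714050) * 8.166667 = 8368/605 ≈ 13.831405

13.8314


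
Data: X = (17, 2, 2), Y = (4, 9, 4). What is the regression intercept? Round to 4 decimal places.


a = ybar - b*xbar, where b = sum((xi-xbar)(yi-ybar)) / sum((xi-xbar)^2)
n = 3, xbar = 21/3 = 7, ybar = 17/3 ≈ 5.666667
Sxy = sum((xi-xbar)(yi-ybar)) = -25
Sxx = sum((xi-xbar)^2) = 150
b = Sxy / Sxx = -1/6 ≈ -0.166667
a = 5.666667 - (-0.166667) * 7 = 41/6 ≈ 6.833333

6.8333


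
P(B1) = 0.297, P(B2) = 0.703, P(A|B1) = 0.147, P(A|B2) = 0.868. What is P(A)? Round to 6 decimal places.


P(A) = P(A|B1)*P(B1) + P(A|B2)*P(B2)
P(A|B1)*P(B1) = 0.147 * 0.297 = 0.043659
P(A|B2)*P(B2) = 0.868 * 0.703 = 0.610204
P(A) = 0.043659 + 0.610204 = 0.653863

0.653863


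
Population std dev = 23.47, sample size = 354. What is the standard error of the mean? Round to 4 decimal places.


SE = sigma / sqrt(n)
sqrt(354) ≈ 18.814888
SE = 23.47 / 18.814888 ≈ 1.247416

1.2474


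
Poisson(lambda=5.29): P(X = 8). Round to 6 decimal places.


P = e^(-lam) * lam^k / k!
e^(-5.29) ≈ 0.005041760
lam^k = 5.29^8 ≈ 613261.041568
k! = 8! = 40320
P = 0.005041760 * 613261.041568 / 40320 ≈ 0.076684

0.076684


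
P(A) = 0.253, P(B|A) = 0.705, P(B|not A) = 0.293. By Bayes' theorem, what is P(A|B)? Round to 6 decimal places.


P(A|B) = P(B|A)*P(A) / P(B), P(B) = P(B|A)*P(A) + P(B|not A)*P(not A)
P(B|A)*P(A) = 0.705 * 0.253 = 0.178365
P(B|not A)*P(not A) = 0.293 * 0.747 = 0.218871
P(B) = 0.178365 + 0.218871 = 0.397236
P(A|B) = 0.178365 / 0.397236 ≈ 0.44901519

0.449015


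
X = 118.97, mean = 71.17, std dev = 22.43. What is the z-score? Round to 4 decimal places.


z = (X - mu) / sigma
X - mu = 118.97 - 71.17 = 47.8
z = 47.8 / 22.43 = 4780/2243 ≈ 2.131074

2.1311


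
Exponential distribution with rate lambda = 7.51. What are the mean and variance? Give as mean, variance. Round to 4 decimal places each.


mean = 1/lam, var = 1/lam^2
mean = 1 / 7.51 = 100/751 ≈ 0.133156
lam^2 = 7.51^2 = 56.4001
var = 1 / 56.4001 ≈ 0.017730

0.1332, 0.0177


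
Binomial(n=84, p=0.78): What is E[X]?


E[X] = n*p = 84 * 0.78 = 65.52

65.52


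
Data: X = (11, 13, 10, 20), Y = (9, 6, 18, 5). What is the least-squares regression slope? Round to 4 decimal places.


b = sum((xi-xbar)(yi-ybar)) / sum((xi-xbar)^2)
n = 4, xbar = 54/4 = 13.5, ybar = 38/4 = 9.5
Sxy = sum((xi-xbar)(yi-ybar)) = -56
Sxx = sum((xi-xbar)^2) = 61
b = Sxy / Sxx = -56/61 ≈ -0.918033

-0.9180


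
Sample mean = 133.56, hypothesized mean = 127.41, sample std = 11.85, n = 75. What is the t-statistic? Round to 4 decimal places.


t = (xbar - mu0) / (s/sqrt(n))
xbar - mu0 = 133.56 - 127.41 = 6.15
sqrt(75) ≈ 8.66025404
s/sqrt(n) = 11.85 / 8.66025404 ≈ 1.36832014
t = 6.15 / 1.36832014 ≈ 4.494562

4.4946


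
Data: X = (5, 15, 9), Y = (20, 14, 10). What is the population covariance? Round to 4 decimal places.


Cov = (1/n)*sum((xi-xbar)(yi-ybar))
n = 3, xbar = 29/3 ≈ 9.666667, ybar = 44/3 ≈ 14.666667
sum((xi-xbar)(yi-ybar)) = -76/3 ≈ -25.333333
Cov = -25.333333 / 3 = -76/9 ≈ -8.444444

-8.4444


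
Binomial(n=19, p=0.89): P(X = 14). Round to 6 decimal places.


P = C(n,k) * p^k * (1-p)^(n-k)
C(19,14) = 11628
p^k = 0.89^14 ≈ 0.1956411
(1-p)^(n-k) = 0.11^5 = 0.0000161051
P = 11628 * 0.1956411 * 0.0000161051 ≈ 0.036638

0.036638


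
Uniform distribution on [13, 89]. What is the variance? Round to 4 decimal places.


Var = (b-a)^2 / 12
(b-a)^2 = (89 - 13)^2 = 5776
Var = 5776/12 ≈ 481.333333

481.3333


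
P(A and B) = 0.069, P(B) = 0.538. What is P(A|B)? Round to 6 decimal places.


P(A|B) = P(A and B) / P(B) = 0.069 / 0.538 = 69/538 ≈ 0.12825279

0.128253


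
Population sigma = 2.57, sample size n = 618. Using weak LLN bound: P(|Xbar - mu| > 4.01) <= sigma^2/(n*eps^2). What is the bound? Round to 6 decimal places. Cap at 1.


bound = min(1, sigma^2/(n*eps^2))
sigma^2 = 2.57^2 = 6.6049
n*eps^2 = 618 * 4.01^2 = 618 * 16.0801 = 9937.5018
sigma^2/(n*eps^2) = 6.6049 / 9937.5018 ≈ 0.00066464

0.000665


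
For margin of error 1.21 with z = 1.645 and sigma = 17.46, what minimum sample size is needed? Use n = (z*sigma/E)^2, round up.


z*sigma/E = 1.645 * 17.46 / 1.21 ≈ 23.736942
(z*sigma/E)^2 ≈ 563.442423
round up: n = 564

564


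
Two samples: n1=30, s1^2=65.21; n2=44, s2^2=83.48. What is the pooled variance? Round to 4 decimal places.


sp^2 = ((n1-1)*s1^2 + (n2-1)*s2^2)/(n1+n2-2)
(n1-1)*s1^2 = 29 * 65.21 = 1891.09
(n2-1)*s2^2 = 43 * 83.48 = 3589.64
numerator = 1891.09 + 3589.64 = 5480.73
n1+n2-2 = 72
sp^2 = 5480.73 / 72 = 76.12125

76.1213


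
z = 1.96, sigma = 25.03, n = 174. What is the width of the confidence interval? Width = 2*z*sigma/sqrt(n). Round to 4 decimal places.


width = 2*z*sigma/sqrt(n)
2*z*sigma = 2 * 1.96 * 25.03 = 98.1176
sqrt(174) ≈ 13.190906
width = 98.1176 / 13.190906 ≈ 7.438276

7.4383


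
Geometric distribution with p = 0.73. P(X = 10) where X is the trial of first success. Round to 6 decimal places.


P = (1-p)^(k-1) * p
(1-p)^(k-1) = 0.27^9 ≈ 0.000007625597
P = 0.000007625597 * 0.73 ≈ 0.000005566686

0.000006


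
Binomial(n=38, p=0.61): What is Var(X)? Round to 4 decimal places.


Var = n*p*(1-p) = 38 * 0.61 * 0.39 = 9.0402

9.0402


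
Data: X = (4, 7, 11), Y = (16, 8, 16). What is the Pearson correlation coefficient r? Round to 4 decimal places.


r = sum((xi-xbar)(yi-ybar)) / sqrt(sum((xi-xbar)^2) * sum((yi-ybar)^2))
n = 3, xbar = 22/3 ≈ 7.333333, ybar = 40/3 ≈ 13.333333
Sxy = sum((xi-xbar)(yi-ybar)) = 8/3 ≈ 2.666667
Sxx = sum((xi-xbar)^2) = 74/3 ≈ 24.666667
Syy = sum((yi-ybar)^2) = 128/3 ≈ 42.666667
sqrt(Sxx*Syy) ≈ 32.441400
r = Sxy / sqrt(Sxx*Syy) = 2.666667 / 32.441400 ≈ 0.082199

0.0822


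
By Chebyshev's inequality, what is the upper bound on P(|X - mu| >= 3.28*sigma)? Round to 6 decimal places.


P <= 1/k^2
k^2 = 3.28^2 = 10.7584
1/k^2 = 1 / 10.7584 = 625/6724 ≈ 0.09295062

0.092951


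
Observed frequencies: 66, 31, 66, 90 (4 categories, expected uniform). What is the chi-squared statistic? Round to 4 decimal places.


chi2 = sum((O-E)^2/E), E = total/4
total = 253, E = 253/4 = 63.25
(66 - 63.25)^2 / 63.25 = 7.5625 / 63.25 = 11/92 ≈ 0.119565
(31 - 63.25)^2 / 63.25 = 1040.0625 / 63.25 = 16641/1012 ≈ 16.443676
(66 - 63.25)^2 / 63.25 = 7.5625 / 63.25 = 11/92 ≈ 0.119565
(90 - 63.25)^2 / 63.25 = 715.5625 / 63.25 = 11449/1012 ≈ 11.313241
chi2 = 7083/253 ≈ 27.996047

27.9960


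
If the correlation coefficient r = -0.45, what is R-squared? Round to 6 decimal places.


R^2 = r^2 = (-0.45)^2 = 0.2025

0.202500


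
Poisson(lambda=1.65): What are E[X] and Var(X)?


E[X] = Var(X) = lambda = 1.65

1.65, 1.65


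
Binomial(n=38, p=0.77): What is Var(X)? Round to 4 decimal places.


Var = n*p*(1-p) = 38 * 0.77 * 0.23 = 6.7298

6.7298


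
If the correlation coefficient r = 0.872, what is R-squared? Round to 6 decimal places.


R^2 = r^2 = (0.872)^2 = 0.760384

0.760384


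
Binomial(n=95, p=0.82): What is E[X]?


E[X] = n*p = 95 * 0.82 = 77.9

77.9


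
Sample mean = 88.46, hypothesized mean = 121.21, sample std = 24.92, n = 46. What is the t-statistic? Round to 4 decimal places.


t = (xbar - mu0) / (s/sqrt(n))
xbar - mu0 = 88.46 - 121.21 = -32.75
sqrt(46) ≈ 6.78232998
s/sqrt(n) = 24.92 / 6.78232998 ≈ 3.67425355
t = -32.75 / 3.67425355 ≈ -8.913375

-8.9134


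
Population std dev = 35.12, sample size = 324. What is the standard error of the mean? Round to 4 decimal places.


SE = sigma / sqrt(n)
sqrt(324) = 18
SE = 35.12 / 18 = 439/225 ≈ 1.951111

1.9511


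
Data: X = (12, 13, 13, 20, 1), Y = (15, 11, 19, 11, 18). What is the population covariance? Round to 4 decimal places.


Cov = (1/n)*sum((xi-xbar)(yi-ybar))
n = 5, xbar = 59/5 = 11.8, ybar = 74/5 = 14.8
sum((xi-xbar)(yi-ybar)) = -65.2
Cov = -65.2 / 5 = -13.04

-13.0400


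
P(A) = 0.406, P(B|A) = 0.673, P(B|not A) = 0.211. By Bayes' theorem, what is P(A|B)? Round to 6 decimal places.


P(A|B) = P(B|A)*P(A) / P(B), P(B) = P(B|A)*P(A) + P(B|not A)*P(not A)
P(B|A)*P(A) = 0.673 * 0.406 = 0.273238
P(B|not A)*P(not A) = 0.211 * 0.594 = 0.125334
P(B) = 0.273238 + 0.125334 = 0.398572
P(A|B) = 0.273238 / 0.398572 ≈ 0.68554239

0.685542


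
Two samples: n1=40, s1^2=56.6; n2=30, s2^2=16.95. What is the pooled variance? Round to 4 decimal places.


sp^2 = ((n1-1)*s1^2 + (n2-1)*s2^2)/(n1+n2-2)
(n1-1)*s1^2 = 39 * 56.6 = 2207.4
(n2-1)*s2^2 = 29 * 16.95 = 491.55
numerator = 2207.4 + 491.55 = 2698.95
n1+n2-2 = 68
sp^2 = 2698.95 / 68 = 53979/1360 ≈ 39.690441

39.6904


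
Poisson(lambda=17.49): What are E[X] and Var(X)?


E[X] = Var(X) = lambda = 17.49

17.49, 17.49


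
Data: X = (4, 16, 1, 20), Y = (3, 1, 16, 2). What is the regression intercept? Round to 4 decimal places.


a = ybar - b*xbar, where b = sum((xi-xbar)(yi-ybar)) / sum((xi-xbar)^2)
n = 4, xbar = 41/4 = 10.25, ybar = 22/4 = 5.5
Sxy = sum((xi-xbar)(yi-ybar)) = -141.5
Sxx = sum((xi-xbar)^2) = 252.75
b = Sxy / Sxx = -566/1011 ≈ -0.559842
a = 5.5 - (-0.559842) * 10.25 = 11362/1011 ≈ 11.238378

11.2384


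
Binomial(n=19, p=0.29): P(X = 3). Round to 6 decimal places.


P = C(n,k) * p^k * (1-p)^(n-k)
C(19,3) = 969
p^k = 0.29^3 = 0.024389
(1-p)^(n-k) = 0.71^16 ≈ 0.004169976
P = 969 * 0.024389 * 0.004169976 ≈ 0.098549

0.098549


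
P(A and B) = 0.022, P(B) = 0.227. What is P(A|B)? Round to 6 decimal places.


P(A|B) = P(A and B) / P(B) = 0.022 / 0.227 = 22/227 ≈ 0.09691630

0.096916


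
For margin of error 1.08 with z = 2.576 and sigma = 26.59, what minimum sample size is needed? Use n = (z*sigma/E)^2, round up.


z*sigma/E = 2.576 * 26.59 / 1.08 = 428099/6750 ≈ 63.422074
(z*sigma/E)^2 ≈ 4022.359480
round up: n = 4023

4023


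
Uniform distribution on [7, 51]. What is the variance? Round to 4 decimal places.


Var = (b-a)^2 / 12
(b-a)^2 = (51 - 7)^2 = 1936
Var = 1936/12 ≈ 161.333333

161.3333


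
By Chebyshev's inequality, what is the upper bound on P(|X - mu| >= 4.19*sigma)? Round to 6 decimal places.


P <= 1/k^2
k^2 = 4.19^2 = 17.5561
1/k^2 = 1 / 17.5561 ≈ 0.05696026

0.056960


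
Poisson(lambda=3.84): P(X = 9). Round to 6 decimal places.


P = e^(-lam) * lam^k / k!
e^(-3.84) ≈ 0.02149360
lam^k = 3.84^9 ≈ 181543.631801
k! = 9! = 362880
P = 0.02149360 * 181543.631801 / 362880 ≈ 0.010753

0.010753


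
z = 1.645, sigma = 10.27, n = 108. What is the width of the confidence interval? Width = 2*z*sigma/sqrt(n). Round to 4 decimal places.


width = 2*z*sigma/sqrt(n)
2*z*sigma = 2 * 1.645 * 10.27 = 33.7883
sqrt(108) ≈ 10.392305
width = 33.7883 / 10.392305 ≈ 3.251281

3.2513


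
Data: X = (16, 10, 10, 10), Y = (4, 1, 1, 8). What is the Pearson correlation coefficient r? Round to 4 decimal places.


r = sum((xi-xbar)(yi-ybar)) / sqrt(sum((xi-xbar)^2) * sum((yi-ybar)^2))
n = 4, xbar = 46/4 = 11.5, ybar = 14/4 = 3.5
Sxy = sum((xi-xbar)(yi-ybar)) = 3
Sxx = sum((xi-xbar)^2) = 27
Syy = sum((yi-ybar)^2) = 33
sqrt(Sxx*Syy) ≈ 29.849623
r = Sxy / sqrt(Sxx*Syy) = 3 / 29.849623 ≈ 0.100504

0.1005


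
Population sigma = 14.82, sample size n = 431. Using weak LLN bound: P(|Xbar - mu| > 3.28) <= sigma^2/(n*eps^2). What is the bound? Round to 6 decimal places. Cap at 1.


bound = min(1, sigma^2/(n*eps^2))
sigma^2 = 14.82^2 = 219.6324
n*eps^2 = 431 * 3.28^2 = 431 * 10.7584 = 4636.8704
sigma^2/(n*eps^2) = 219.6324 / 4636.8704 ≈ 0.04736652

0.047367


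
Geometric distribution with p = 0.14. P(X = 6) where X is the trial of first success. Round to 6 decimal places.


P = (1-p)^(k-1) * p
(1-p)^(k-1) = 0.86^5 ≈ 0.4704270
P = 0.4704270 * 0.14 ≈ 0.06585978

0.065860


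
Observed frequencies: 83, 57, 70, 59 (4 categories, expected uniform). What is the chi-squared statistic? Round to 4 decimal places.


chi2 = sum((O-E)^2/E), E = total/4
total = 269, E = 269/4 = 67.25
(83 - 67.25)^2 / 67.25 = 248.0625 / 67.25 = 3969/1076 ≈ 3.688662
(57 - 67.25)^2 / 67.25 = 105.0625 / 67.25 = 1681/1076 ≈ 1.562268
(70 - 67.25)^2 / 67.25 = 7.5625 / 67.25 = 121/1076 ≈ 0.112454
(59 - 67.25)^2 / 67.25 = 68.0625 / 67.25 = 1089/1076 ≈ 1.012082
chi2 = 1715/269 ≈ 6.375465

6.3755


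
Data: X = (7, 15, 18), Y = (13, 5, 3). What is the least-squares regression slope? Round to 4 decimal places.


b = sum((xi-xbar)(yi-ybar)) / sum((xi-xbar)^2)
n = 3, xbar = 40/3 ≈ 13.333333, ybar = 21/3 = 7
Sxy = sum((xi-xbar)(yi-ybar)) = -60
Sxx = sum((xi-xbar)^2) = 194/3 ≈ 64.666667
b = Sxy / Sxx = -90/97 ≈ -0.927835

-0.9278


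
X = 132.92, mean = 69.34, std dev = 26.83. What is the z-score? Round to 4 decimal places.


z = (X - mu) / sigma
X - mu = 132.92 - 69.34 = 63.58
z = 63.58 / 26.83 = 6358/2683 ≈ 2.369735

2.3697


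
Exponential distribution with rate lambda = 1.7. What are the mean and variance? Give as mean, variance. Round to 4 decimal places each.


mean = 1/lam, var = 1/lam^2
mean = 1 / 1.7 = 10/17 ≈ 0.588235
lam^2 = 1.7^2 = 2.89
var = 1 / 2.89 = 100/289 ≈ 0.346021

0.5882, 0.3460


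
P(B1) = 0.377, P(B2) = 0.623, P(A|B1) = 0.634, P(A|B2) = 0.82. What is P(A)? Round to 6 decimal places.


P(A) = P(A|B1)*P(B1) + P(A|B2)*P(B2)
P(A|B1)*P(B1) = 0.634 * 0.377 = 0.239018
P(A|B2)*P(B2) = 0.82 * 0.623 = 0.51086
P(A) = 0.239018 + 0.51086 = 0.749878

0.749878


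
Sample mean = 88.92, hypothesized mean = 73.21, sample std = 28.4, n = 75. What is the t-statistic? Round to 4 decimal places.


t = (xbar - mu0) / (s/sqrt(n))
xbar - mu0 = 88.92 - 73.21 = 15.71
sqrt(75) ≈ 8.66025404
s/sqrt(n) = 28.4 / 8.66025404 ≈ 3.27934953
t = 15.71 / 3.27934953 ≈ 4.790584

4.7906


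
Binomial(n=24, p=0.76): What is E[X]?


E[X] = n*p = 24 * 0.76 = 18.24

18.24


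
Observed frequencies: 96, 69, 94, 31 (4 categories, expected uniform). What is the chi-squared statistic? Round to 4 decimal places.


chi2 = sum((O-E)^2/E), E = total/4
total = 290, E = 290/4 = 72.5
(96 - 72.5)^2 / 72.5 = 552.25 / 72.5 = 2209/290 ≈ 7.617241
(69 - 72.5)^2 / 72.5 = 12.25 / 72.5 = 49/290 ≈ 0.168966
(94 - 72.5)^2 / 72.5 = 462.25 / 72.5 = 1849/290 ≈ 6.375862
(31 - 72.5)^2 / 72.5 = 1722.25 / 72.5 = 6889/290 ≈ 23.755172
chi2 = 5498/145 ≈ 37.917241

37.9172


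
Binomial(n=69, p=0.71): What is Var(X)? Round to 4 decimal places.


Var = n*p*(1-p) = 69 * 0.71 * 0.29 = 14.2071

14.2071


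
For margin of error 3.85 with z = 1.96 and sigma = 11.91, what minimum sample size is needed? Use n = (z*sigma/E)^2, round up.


z*sigma/E = 1.96 * 11.91 / 3.85 = 8337/1375 ≈ 6.063273
(z*sigma/E)^2 ≈ 36.763276
round up: n = 37

37


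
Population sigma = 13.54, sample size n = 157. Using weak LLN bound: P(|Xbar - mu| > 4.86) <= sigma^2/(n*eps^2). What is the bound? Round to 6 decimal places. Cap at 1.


bound = min(1, sigma^2/(n*eps^2))
sigma^2 = 13.54^2 = 183.3316
n*eps^2 = 157 * 4.86^2 = 157 * 23.6196 = 3708.2772
sigma^2/(n*eps^2) = 183.3316 / 3708.2772 ≈ 0.04943848

0.049438


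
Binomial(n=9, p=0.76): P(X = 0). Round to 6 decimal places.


P = C(n,k) * p^k * (1-p)^(n-k)
C(9,0) = 1
p^k = 0.76^0 = 1
(1-p)^(n-k) = 0.24^9 ≈ 0.000002641808
P = 1 * 1 * 0.000002641808 ≈ 0.000003

0.000003


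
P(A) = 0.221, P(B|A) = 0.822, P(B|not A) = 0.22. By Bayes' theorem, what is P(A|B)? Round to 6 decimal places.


P(A|B) = P(B|A)*P(A) / P(B), P(B) = P(B|A)*P(A) + P(B|not A)*P(not A)
P(B|A)*P(A) = 0.822 * 0.221 = 0.181662
P(B|not A)*P(not A) = 0.22 * 0.779 = 0.17138
P(B) = 0.181662 + 0.17138 = 0.353042
P(A|B) = 0.181662 / 0.353042 ≈ 0.51456201

0.514562


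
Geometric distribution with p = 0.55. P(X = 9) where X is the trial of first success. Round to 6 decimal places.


P = (1-p)^(k-1) * p
(1-p)^(k-1) = 0.45^8 ≈ 0.001681513
P = 0.001681513 * 0.55 ≈ 0.0009248319

0.000925


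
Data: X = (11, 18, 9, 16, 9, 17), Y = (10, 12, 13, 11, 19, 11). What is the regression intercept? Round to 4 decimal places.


a = ybar - b*xbar, where b = sum((xi-xbar)(yi-ybar)) / sum((xi-xbar)^2)
n = 6, xbar = 80/6 = 40/3 ≈ 13.333333, ybar = 76/6 = 38/3 ≈ 12.666667
Sxy = sum((xi-xbar)(yi-ybar)) = -109/3 ≈ -36.333333
Sxx = sum((xi-xbar)^2) = 256/3 ≈ 85.333333
b = Sxy / Sxx = -109/256 ≈ -0.425781
a = 12.666667 - (-0.425781) * 13.333333 = 18.34375

18.3438


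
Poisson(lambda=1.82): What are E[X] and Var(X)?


E[X] = Var(X) = lambda = 1.82

1.82, 1.82


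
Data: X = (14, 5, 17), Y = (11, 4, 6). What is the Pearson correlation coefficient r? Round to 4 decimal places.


r = sum((xi-xbar)(yi-ybar)) / sqrt(sum((xi-xbar)^2) * sum((yi-ybar)^2))
n = 3, xbar = 36/3 = 12, ybar = 21/3 = 7
Sxy = sum((xi-xbar)(yi-ybar)) = 24
Sxx = sum((xi-xbar)^2) = 78
Syy = sum((yi-ybar)^2) = 26
sqrt(Sxx*Syy) ≈ 45.033321
r = Sxy / sqrt(Sxx*Syy) = 24 / 45.033321 ≈ 0.532939

0.5329


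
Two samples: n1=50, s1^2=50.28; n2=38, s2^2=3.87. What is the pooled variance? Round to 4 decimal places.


sp^2 = ((n1-1)*s1^2 + (n2-1)*s2^2)/(n1+n2-2)
(n1-1)*s1^2 = 49 * 50.28 = 2463.72
(n2-1)*s2^2 = 37 * 3.87 = 143.19
numerator = 2463.72 + 143.19 = 2606.91
n1+n2-2 = 86
sp^2 = 2606.91 / 86 = 260691/8600 ≈ 30.312907

30.3129


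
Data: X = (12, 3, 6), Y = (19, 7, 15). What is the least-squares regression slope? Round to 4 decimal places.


b = sum((xi-xbar)(yi-ybar)) / sum((xi-xbar)^2)
n = 3, xbar = 21/3 = 7, ybar = 41/3 ≈ 13.666667
Sxy = sum((xi-xbar)(yi-ybar)) = 52
Sxx = sum((xi-xbar)^2) = 42
b = Sxy / Sxx = 26/21 ≈ 1.238095

1.2381


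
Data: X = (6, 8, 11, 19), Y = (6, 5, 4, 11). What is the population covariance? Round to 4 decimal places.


Cov = (1/n)*sum((xi-xbar)(yi-ybar))
n = 4, xbar = 44/4 = 11, ybar = 26/4 = 6.5
sum((xi-xbar)(yi-ybar)) = 43
Cov = 43 / 4 = 10.75

10.7500


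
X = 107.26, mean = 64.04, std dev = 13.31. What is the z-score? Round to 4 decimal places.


z = (X - mu) / sigma
X - mu = 107.26 - 64.04 = 43.22
z = 43.22 / 13.31 = 4322/1331 ≈ 3.247183

3.2472


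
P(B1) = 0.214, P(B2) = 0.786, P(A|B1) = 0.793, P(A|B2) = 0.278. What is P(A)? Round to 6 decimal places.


P(A) = P(A|B1)*P(B1) + P(A|B2)*P(B2)
P(A|B1)*P(B1) = 0.793 * 0.214 = 0.169702
P(A|B2)*P(B2) = 0.278 * 0.786 = 0.218508
P(A) = 0.169702 + 0.218508 = 0.38821

0.388210


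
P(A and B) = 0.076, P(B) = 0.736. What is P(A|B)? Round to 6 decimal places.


P(A|B) = P(A and B) / P(B) = 0.076 / 0.736 = 19/184 ≈ 0.10326087

0.103261


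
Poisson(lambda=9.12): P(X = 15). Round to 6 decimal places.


P = e^(-lam) * lam^k / k!
e^(-9.12) ≈ 0.0001094547
lam^k = 9.12^15 ≈ 251143865778607.910440
k! = 15! = 1307674368000
P = 0.0001094547 * 251143865778607.910440 / 1307674368000 ≈ 0.021021

0.021021


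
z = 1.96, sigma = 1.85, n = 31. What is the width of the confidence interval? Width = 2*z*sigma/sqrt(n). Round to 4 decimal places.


width = 2*z*sigma/sqrt(n)
2*z*sigma = 2 * 1.96 * 1.85 = 7.252
sqrt(31) ≈ 5.567764
width = 7.252 / 5.567764 ≈ 1.302498

1.3025


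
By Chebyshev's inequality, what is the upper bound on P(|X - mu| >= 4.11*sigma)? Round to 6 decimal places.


P <= 1/k^2
k^2 = 4.11^2 = 16.8921
1/k^2 = 1 / 16.8921 ≈ 0.05919927

0.059199


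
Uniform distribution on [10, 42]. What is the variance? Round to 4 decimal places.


Var = (b-a)^2 / 12
(b-a)^2 = (42 - 10)^2 = 1024
Var = 1024/12 ≈ 85.333333

85.3333


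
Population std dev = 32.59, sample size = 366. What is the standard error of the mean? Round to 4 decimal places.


SE = sigma / sqrt(n)
sqrt(366) ≈ 19.131126
SE = 32.59 / 19.131126 ≈ 1.703507

1.7035


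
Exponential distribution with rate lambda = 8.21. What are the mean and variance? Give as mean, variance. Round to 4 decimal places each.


mean = 1/lam, var = 1/lam^2
mean = 1 / 8.21 = 100/821 ≈ 0.121803
lam^2 = 8.21^2 = 67.4041
var = 1 / 67.4041 ≈ 0.014836

0.1218, 0.0148


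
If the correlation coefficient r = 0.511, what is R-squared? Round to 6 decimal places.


R^2 = r^2 = (0.511)^2 = 0.261121

0.261121


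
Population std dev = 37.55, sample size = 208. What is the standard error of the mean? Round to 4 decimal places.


SE = sigma / sqrt(n)
sqrt(208) ≈ 14.422205
SE = 37.55 / 14.422205 ≈ 2.603624

2.6036


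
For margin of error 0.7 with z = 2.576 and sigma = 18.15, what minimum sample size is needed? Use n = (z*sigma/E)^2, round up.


z*sigma/E = 2.576 * 18.15 / 0.7 = 66.792
(z*sigma/E)^2 = 4461.171264
round up: n = 4462

4462


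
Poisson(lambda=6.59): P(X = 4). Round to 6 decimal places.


P = e^(-lam) * lam^k / k!
e^(-6.59) ≈ 0.001374040
lam^k = 6.59^4 ≈ 1885.999870
k! = 4! = 24
P = 0.001374040 * 1885.999870 / 24 ≈ 0.107977

0.107977


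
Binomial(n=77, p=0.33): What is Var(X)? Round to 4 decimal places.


Var = n*p*(1-p) = 77 * 0.33 * 0.67 = 17.0247

17.0247


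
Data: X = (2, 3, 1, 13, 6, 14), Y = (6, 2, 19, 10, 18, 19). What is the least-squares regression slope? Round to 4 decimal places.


b = sum((xi-xbar)(yi-ybar)) / sum((xi-xbar)^2)
n = 6, xbar = 39/6 = 6.5, ybar = 74/6 = 37/3 ≈ 12.333333
Sxy = sum((xi-xbar)(yi-ybar)) = 60
Sxx = sum((xi-xbar)^2) = 161.5
b = Sxy / Sxx = 120/323 ≈ 0.371517

0.3715


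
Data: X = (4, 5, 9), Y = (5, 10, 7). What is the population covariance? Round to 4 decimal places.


Cov = (1/n)*sum((xi-xbar)(yi-ybar))
n = 3, xbar = 18/3 = 6, ybar = 22/3 ≈ 7.333333
sum((xi-xbar)(yi-ybar)) = 1
Cov = 1 / 3 = 1/3 ≈ 0.333333

0.3333


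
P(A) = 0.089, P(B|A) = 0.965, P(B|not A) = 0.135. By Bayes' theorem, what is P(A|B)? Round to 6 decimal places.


P(A|B) = P(B|A)*P(A) / P(B), P(B) = P(B|A)*P(A) + P(B|not A)*P(not A)
P(B|A)*P(A) = 0.965 * 0.089 = 0.085885
P(B|not A)*P(not A) = 0.135 * 0.911 = 0.122985
P(B) = 0.085885 + 0.122985 = 0.20887
P(A|B) = 0.085885 / 0.20887 ≈ 0.41118878

0.411189


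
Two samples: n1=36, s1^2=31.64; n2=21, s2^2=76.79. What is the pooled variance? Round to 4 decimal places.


sp^2 = ((n1-1)*s1^2 + (n2-1)*s2^2)/(n1+n2-2)
(n1-1)*s1^2 = 35 * 31.64 = 1107.4
(n2-1)*s2^2 = 20 * 76.79 = 1535.8
numerator = 1107.4 + 1535.8 = 2643.2
n1+n2-2 = 55
sp^2 = 2643.2 / 55 = 13216/275 ≈ 48.058182

48.0582


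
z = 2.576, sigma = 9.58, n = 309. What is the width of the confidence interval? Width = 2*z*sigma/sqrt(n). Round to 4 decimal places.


width = 2*z*sigma/sqrt(n)
2*z*sigma = 2 * 2.576 * 9.58 = 49.35616
sqrt(309) ≈ 17.578396
width = 49.35616 / 17.578396 ≈ 2.807774

2.8078


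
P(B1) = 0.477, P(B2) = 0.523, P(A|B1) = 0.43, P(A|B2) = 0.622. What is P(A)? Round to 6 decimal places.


P(A) = P(A|B1)*P(B1) + P(A|B2)*P(B2)
P(A|B1)*P(B1) = 0.43 * 0.477 = 0.20511
P(A|B2)*P(B2) = 0.622 * 0.523 = 0.325306
P(A) = 0.20511 + 0.325306 = 0.530416

0.530416


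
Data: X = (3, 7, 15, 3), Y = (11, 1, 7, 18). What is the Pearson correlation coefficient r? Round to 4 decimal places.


r = sum((xi-xbar)(yi-ybar)) / sqrt(sum((xi-xbar)^2) * sum((yi-ybar)^2))
n = 4, xbar = 28/4 = 7, ybar = 37/4 = 9.25
Sxy = sum((xi-xbar)(yi-ybar)) = -60
Sxx = sum((xi-xbar)^2) = 96
Syy = sum((yi-ybar)^2) = 152.75
sqrt(Sxx*Syy) ≈ 121.095004
r = Sxy / sqrt(Sxx*Syy) = -60 / 121.095004 ≈ -0.495479

-0.4955


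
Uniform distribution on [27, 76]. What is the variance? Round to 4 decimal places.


Var = (b-a)^2 / 12
(b-a)^2 = (76 - 27)^2 = 2401
Var = 2401/12 ≈ 200.083333

200.0833


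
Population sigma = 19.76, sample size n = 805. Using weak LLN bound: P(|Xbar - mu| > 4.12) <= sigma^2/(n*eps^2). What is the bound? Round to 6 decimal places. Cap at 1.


bound = min(1, sigma^2/(n*eps^2))
sigma^2 = 19.76^2 = 390.4576
n*eps^2 = 805 * 4.12^2 = 805 * 16.9744 = 13664.392
sigma^2/(n*eps^2) = 390.4576 / 13664.392 ≈ 0.02857482

0.028575


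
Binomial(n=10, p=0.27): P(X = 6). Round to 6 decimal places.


P = C(n,k) * p^k * (1-p)^(n-k)
C(10,6) = 210
p^k = 0.27^6 ≈ 0.0003874205
(1-p)^(n-k) = 0.73^4 ≈ 0.2839824
P = 210 * 0.0003874205 * 0.2839824 ≈ 0.023104

0.023104


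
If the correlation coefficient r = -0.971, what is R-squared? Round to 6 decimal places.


R^2 = r^2 = (-0.971)^2 = 0.942841

0.942841


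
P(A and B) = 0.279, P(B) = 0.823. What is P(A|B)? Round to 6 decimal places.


P(A|B) = P(A and B) / P(B) = 0.279 / 0.823 = 279/823 ≈ 0.33900365

0.339004


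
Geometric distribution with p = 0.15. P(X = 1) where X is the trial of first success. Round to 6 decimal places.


P = (1-p)^(k-1) * p
(1-p)^(k-1) = 0.85^0 = 1
P = 1 * 0.15 = 0.15

0.150000


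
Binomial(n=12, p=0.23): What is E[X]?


E[X] = n*p = 12 * 0.23 = 2.76

2.76


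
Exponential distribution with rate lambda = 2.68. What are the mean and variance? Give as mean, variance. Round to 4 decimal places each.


mean = 1/lam, var = 1/lam^2
mean = 1 / 2.68 = 25/67 ≈ 0.373134
lam^2 = 2.68^2 = 7.1824
var = 1 / 7.1824 = 625/4489 ≈ 0.139229

0.3731, 0.1392


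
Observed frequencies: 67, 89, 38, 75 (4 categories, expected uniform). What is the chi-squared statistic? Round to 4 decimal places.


chi2 = sum((O-E)^2/E), E = total/4
total = 269, E = 269/4 = 67.25
(67 - 67.25)^2 / 67.25 = 0.0625 / 67.25 = 1/1076 ≈ 0.000929
(89 - 67.25)^2 / 67.25 = 473.0625 / 67.25 = 7569/1076 ≈ 7.034387
(38 - 67.25)^2 / 67.25 = 855.5625 / 67.25 = 13689/1076 ≈ 12.722119
(75 - 67.25)^2 / 67.25 = 60.0625 / 67.25 = 961/1076 ≈ 0.893123
chi2 = 5555/269 ≈ 20.650558

20.6506


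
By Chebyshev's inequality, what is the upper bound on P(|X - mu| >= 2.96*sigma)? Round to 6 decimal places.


P <= 1/k^2
k^2 = 2.96^2 = 8.7616
1/k^2 = 1 / 8.7616 = 625/5476 ≈ 0.11413440

0.114134


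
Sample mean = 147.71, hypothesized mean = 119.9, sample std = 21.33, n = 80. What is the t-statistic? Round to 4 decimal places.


t = (xbar - mu0) / (s/sqrt(n))
xbar - mu0 = 147.71 - 119.9 = 27.81
sqrt(80) ≈ 8.94427191
s/sqrt(n) = 21.33 / 8.94427191 ≈ 2.38476650
t = 27.81 / 2.38476650 ≈ 11.661519

11.6615


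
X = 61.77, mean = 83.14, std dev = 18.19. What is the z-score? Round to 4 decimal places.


z = (X - mu) / sigma
X - mu = 61.77 - 83.14 = -21.37
z = -21.37 / 18.19 = -2137/1819 ≈ -1.174821

-1.1748


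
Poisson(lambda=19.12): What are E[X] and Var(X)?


E[X] = Var(X) = lambda = 19.12

19.12, 19.12


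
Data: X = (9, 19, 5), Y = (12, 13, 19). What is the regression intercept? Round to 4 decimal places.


a = ybar - b*xbar, where b = sum((xi-xbar)(yi-ybar)) / sum((xi-xbar)^2)
n = 3, xbar = 33/3 = 11, ybar = 44/3 ≈ 14.666667
Sxy = sum((xi-xbar)(yi-ybar)) = -34
Sxx = sum((xi-xbar)^2) = 104
b = Sxy / Sxx = -17/52 ≈ -0.326923
a = 14.666667 - (-0.326923) * 11 = 2849/156 ≈ 18.262821

18.2628


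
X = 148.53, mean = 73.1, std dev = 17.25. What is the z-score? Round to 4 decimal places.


z = (X - mu) / sigma
X - mu = 148.53 - 73.1 = 75.43
z = 75.43 / 17.25 = 7543/1725 ≈ 4.372754

4.3728


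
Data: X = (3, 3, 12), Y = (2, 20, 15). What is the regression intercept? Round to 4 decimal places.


a = ybar - b*xbar, where b = sum((xi-xbar)(yi-ybar)) / sum((xi-xbar)^2)
n = 3, xbar = 18/3 = 6, ybar = 37/3 ≈ 12.333333
Sxy = sum((xi-xbar)(yi-ybar)) = 24
Sxx = sum((xi-xbar)^2) = 54
b = Sxy / Sxx = 4/9 ≈ 0.444444
a = 12.333333 - 0.444444 * 6 = 29/3 ≈ 9.666667

9.6667


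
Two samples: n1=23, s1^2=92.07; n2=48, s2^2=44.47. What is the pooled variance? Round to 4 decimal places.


sp^2 = ((n1-1)*s1^2 + (n2-1)*s2^2)/(n1+n2-2)
(n1-1)*s1^2 = 22 * 92.07 = 2025.54
(n2-1)*s2^2 = 47 * 44.47 = 2090.09
numerator = 2025.54 + 2090.09 = 4115.63
n1+n2-2 = 69
sp^2 = 4115.63 / 69 = 411563/6900 ≈ 59.646812

59.6468


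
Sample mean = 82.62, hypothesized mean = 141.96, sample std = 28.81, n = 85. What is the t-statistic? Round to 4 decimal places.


t = (xbar - mu0) / (s/sqrt(n))
xbar - mu0 = 82.62 - 141.96 = -59.34
sqrt(85) ≈ 9.21954446
s/sqrt(n) = 28.81 / 9.21954446 ≈ 3.12488324
t = -59.34 / 3.12488324 ≈ -18.989509

-18.9895


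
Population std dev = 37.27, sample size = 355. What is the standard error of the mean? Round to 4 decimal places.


SE = sigma / sqrt(n)
sqrt(355) ≈ 18.841444
SE = 37.27 / 18.841444 ≈ 1.978086

1.9781


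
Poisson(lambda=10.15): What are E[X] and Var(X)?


E[X] = Var(X) = lambda = 10.15

10.15, 10.15


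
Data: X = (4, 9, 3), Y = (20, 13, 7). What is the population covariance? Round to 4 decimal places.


Cov = (1/n)*sum((xi-xbar)(yi-ybar))
n = 3, xbar = 16/3 ≈ 5.333333, ybar = 40/3 ≈ 13.333333
sum((xi-xbar)(yi-ybar)) = 14/3 ≈ 4.666667
Cov = 4.666667 / 3 = 14/9 ≈ 1.555556

1.5556


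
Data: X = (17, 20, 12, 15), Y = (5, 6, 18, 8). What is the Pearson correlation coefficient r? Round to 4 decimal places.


r = sum((xi-xbar)(yi-ybar)) / sqrt(sum((xi-xbar)^2) * sum((yi-ybar)^2))
n = 4, xbar = 64/4 = 16, ybar = 37/4 = 9.25
Sxy = sum((xi-xbar)(yi-ybar)) = -51
Sxx = sum((xi-xbar)^2) = 34
Syy = sum((yi-ybar)^2) = 106.75
sqrt(Sxx*Syy) ≈ 60.245332
r = Sxy / sqrt(Sxx*Syy) = -51 / 60.245332 ≈ -0.846539

-0.8465


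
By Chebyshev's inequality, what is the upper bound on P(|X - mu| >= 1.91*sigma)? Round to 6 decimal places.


P <= 1/k^2
k^2 = 1.91^2 = 3.6481
1/k^2 = 1 / 3.6481 ≈ 0.27411529

0.274115


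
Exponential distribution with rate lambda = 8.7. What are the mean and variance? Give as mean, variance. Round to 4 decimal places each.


mean = 1/lam, var = 1/lam^2
mean = 1 / 8.7 = 10/87 ≈ 0.114943
lam^2 = 8.7^2 = 75.69
var = 1 / 75.69 = 100/7569 ≈ 0.013212

0.1149, 0.0132


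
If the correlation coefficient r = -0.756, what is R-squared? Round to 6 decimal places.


R^2 = r^2 = (-0.756)^2 = 0.571536

0.571536


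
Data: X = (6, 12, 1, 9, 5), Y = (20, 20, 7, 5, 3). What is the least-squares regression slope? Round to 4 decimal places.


b = sum((xi-xbar)(yi-ybar)) / sum((xi-xbar)^2)
n = 5, xbar = 33/5 = 6.6, ybar = 55/5 = 11
Sxy = sum((xi-xbar)(yi-ybar)) = 64
Sxx = sum((xi-xbar)^2) = 69.2
b = Sxy / Sxx = 160/173 ≈ 0.924855

0.9249


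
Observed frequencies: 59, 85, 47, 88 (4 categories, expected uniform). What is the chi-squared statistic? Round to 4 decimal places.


chi2 = sum((O-E)^2/E), E = total/4
total = 279, E = 279/4 = 69.75
(59 - 69.75)^2 / 69.75 = 115.5625 / 69.75 = 1849/1116 ≈ 1.656810
(85 - 69.75)^2 / 69.75 = 232.5625 / 69.75 = 3721/1116 ≈ 3.334229
(47 - 69.75)^2 / 69.75 = 517.5625 / 69.75 = 8281/1116 ≈ 7.420251
(88 - 69.75)^2 / 69.75 = 333.0625 / 69.75 = 5329/1116 ≈ 4.775090
chi2 = 4795/279 ≈ 17.186380

17.1864


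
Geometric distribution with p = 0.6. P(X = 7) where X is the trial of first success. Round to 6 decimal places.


P = (1-p)^(k-1) * p
(1-p)^(k-1) = 0.4^6 = 0.004096
P = 0.004096 * 0.6 = 0.0024576

0.002458


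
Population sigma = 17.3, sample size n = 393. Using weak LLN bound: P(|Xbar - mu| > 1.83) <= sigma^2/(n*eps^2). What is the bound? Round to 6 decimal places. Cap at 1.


bound = min(1, sigma^2/(n*eps^2))
sigma^2 = 17.3^2 = 299.29
n*eps^2 = 393 * 1.83^2 = 393 * 3.3489 = 1316.1177
sigma^2/(n*eps^2) = 299.29 / 1316.1177 ≈ 0.22740367

0.227404


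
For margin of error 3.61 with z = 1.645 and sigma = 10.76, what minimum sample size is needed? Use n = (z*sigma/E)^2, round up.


z*sigma/E = 1.645 * 10.76 / 3.61 ≈ 4.903102
(z*sigma/E)^2 ≈ 24.040414
round up: n = 25

25


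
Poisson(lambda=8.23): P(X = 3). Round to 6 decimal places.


P = e^(-lam) * lam^k / k!
e^(-8.23) ≈ 0.0002665363
lam^k = 8.23^3 = 557.441767
k! = 3! = 6
P = 0.0002665363 * 557.441767 / 6 ≈ 0.024763

0.024763


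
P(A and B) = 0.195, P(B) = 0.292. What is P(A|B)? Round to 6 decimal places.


P(A|B) = P(A and B) / P(B) = 0.195 / 0.292 = 195/292 ≈ 0.66780822

0.667808


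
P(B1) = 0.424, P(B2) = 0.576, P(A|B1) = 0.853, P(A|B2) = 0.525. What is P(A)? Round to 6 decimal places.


P(A) = P(A|B1)*P(B1) + P(A|B2)*P(B2)
P(A|B1)*P(B1) = 0.853 * 0.424 = 0.361672
P(A|B2)*P(B2) = 0.525 * 0.576 = 0.3024
P(A) = 0.361672 + 0.3024 = 0.664072

0.664072


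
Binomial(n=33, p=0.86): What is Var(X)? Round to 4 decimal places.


Var = n*p*(1-p) = 33 * 0.86 * 0.14 = 3.9732

3.9732


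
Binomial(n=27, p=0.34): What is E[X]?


E[X] = n*p = 27 * 0.34 = 9.18

9.18


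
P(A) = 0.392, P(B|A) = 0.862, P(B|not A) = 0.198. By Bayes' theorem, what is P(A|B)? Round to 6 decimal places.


P(A|B) = P(B|A)*P(A) / P(B), P(B) = P(B|A)*P(A) + P(B|not A)*P(not A)
P(B|A)*P(A) = 0.862 * 0.392 = 0.337904
P(B|not A)*P(not A) = 0.198 * 0.608 = 0.120384
P(B) = 0.337904 + 0.120384 = 0.458288
P(A|B) = 0.337904 / 0.458288 ≈ 0.73731802

0.737318


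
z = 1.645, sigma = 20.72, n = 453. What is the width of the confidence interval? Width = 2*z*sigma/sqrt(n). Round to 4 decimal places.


width = 2*z*sigma/sqrt(n)
2*z*sigma = 2 * 1.645 * 20.72 = 68.1688
sqrt(453) ≈ 21.283797
width = 68.1688 / 21.283797 ≈ 3.202850

3.2028


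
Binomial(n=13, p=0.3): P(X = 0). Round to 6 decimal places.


P = C(n,k) * p^k * (1-p)^(n-k)
C(13,0) = 1
p^k = 0.3^0 = 1
(1-p)^(n-k) = 0.7^13 ≈ 0.009688901
P = 1 * 1 * 0.009688901 ≈ 0.009689

0.009689


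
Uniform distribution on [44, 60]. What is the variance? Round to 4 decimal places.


Var = (b-a)^2 / 12
(b-a)^2 = (60 - 44)^2 = 256
Var = 256/12 ≈ 21.333333

21.3333


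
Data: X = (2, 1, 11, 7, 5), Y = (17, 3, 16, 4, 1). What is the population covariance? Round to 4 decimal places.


Cov = (1/n)*sum((xi-xbar)(yi-ybar))
n = 5, xbar = 26/5 = 5.2, ybar = 41/5 = 8.2
sum((xi-xbar)(yi-ybar)) = 32.8
Cov = 32.8 / 5 = 6.56

6.5600


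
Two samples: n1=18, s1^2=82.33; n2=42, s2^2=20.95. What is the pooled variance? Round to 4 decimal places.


sp^2 = ((n1-1)*s1^2 + (n2-1)*s2^2)/(n1+n2-2)
(n1-1)*s1^2 = 17 * 82.33 = 1399.61
(n2-1)*s2^2 = 41 * 20.95 = 858.95
numerator = 1399.61 + 858.95 = 2258.56
n1+n2-2 = 58
sp^2 = 2258.56 / 58 = 28232/725 ≈ 38.940690

38.9407


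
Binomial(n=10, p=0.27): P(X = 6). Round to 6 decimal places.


P = C(n,k) * p^k * (1-p)^(n-k)
C(10,6) = 210
p^k = 0.27^6 ≈ 0.0003874205
(1-p)^(n-k) = 0.73^4 ≈ 0.2839824
P = 210 * 0.0003874205 * 0.2839824 ≈ 0.023104

0.023104


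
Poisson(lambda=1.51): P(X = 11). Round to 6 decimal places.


P = e^(-lam) * lam^k / k!
e^(-1.51) ≈ 0.2209100
lam^k = 1.51^11 ≈ 93.056437
k! = 11! = 39916800
P = 0.2209100 * 93.056437 / 39916800 ≈ 0.000001

0.000001


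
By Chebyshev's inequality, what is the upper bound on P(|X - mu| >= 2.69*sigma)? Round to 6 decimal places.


P <= 1/k^2
k^2 = 2.69^2 = 7.2361
1/k^2 = 1 / 7.2361 ≈ 0.13819599

0.138196


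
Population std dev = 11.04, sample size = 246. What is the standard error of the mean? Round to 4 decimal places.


SE = sigma / sqrt(n)
sqrt(246) ≈ 15.684387
SE = 11.04 / 15.684387 ≈ 0.703885

0.7039


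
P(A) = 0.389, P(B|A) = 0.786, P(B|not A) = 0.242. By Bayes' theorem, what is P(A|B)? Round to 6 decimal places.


P(A|B) = P(B|A)*P(A) / P(B), P(B) = P(B|A)*P(A) + P(B|not A)*P(not A)
P(B|A)*P(A) = 0.786 * 0.389 = 0.305754
P(B|not A)*P(not A) = 0.242 * 0.611 = 0.147862
P(B) = 0.305754 + 0.147862 = 0.453616
P(A|B) = 0.305754 / 0.453616 ≈ 0.67403707

0.674037


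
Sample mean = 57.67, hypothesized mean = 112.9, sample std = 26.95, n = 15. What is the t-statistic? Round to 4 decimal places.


t = (xbar - mu0) / (s/sqrt(n))
xbar - mu0 = 57.67 - 112.9 = -55.23
sqrt(15) ≈ 3.87298335
s/sqrt(n) = 26.95 / 3.87298335 ≈ 6.95846008
t = -55.23 / 6.95846008 ≈ -7.937101

-7.9371


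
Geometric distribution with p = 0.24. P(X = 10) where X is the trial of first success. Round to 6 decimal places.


P = (1-p)^(k-1) * p
(1-p)^(k-1) = 0.76^9 ≈ 0.08459064
P = 0.08459064 * 0.24 ≈ 0.02030175

0.020302


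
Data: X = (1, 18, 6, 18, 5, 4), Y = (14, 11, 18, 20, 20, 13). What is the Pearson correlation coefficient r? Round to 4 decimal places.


r = sum((xi-xbar)(yi-ybar)) / sqrt(sum((xi-xbar)^2) * sum((yi-ybar)^2))
n = 6, xbar = 52/6 = 26/3 ≈ 8.666667, ybar = 96/6 = 16
Sxy = sum((xi-xbar)(yi-ybar)) = 0
Sxx = sum((xi-xbar)^2) = 826/3 ≈ 275.333333
Syy = sum((yi-ybar)^2) = 74
sqrt(Sxx*Syy) ≈ 142.739857
r = Sxy / sqrt(Sxx*Syy) = 0 / 142.739857 ≈ 0.000000

0.0000


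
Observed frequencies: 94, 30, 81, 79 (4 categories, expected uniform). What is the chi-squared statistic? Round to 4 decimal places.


chi2 = sum((O-E)^2/E), E = total/4
total = 284, E = 284/4 = 71
(94 - 71)^2 / 71 = 529 / 71 = 529/71 ≈ 7.450704
(30 - 71)^2 / 71 = 1681 / 71 = 1681/71 ≈ 23.676056
(81 - 71)^2 / 71 = 100 / 71 = 100/71 ≈ 1.408451
(79 - 71)^2 / 71 = 64 / 71 = 64/71 ≈ 0.901408
chi2 = 2374/71 ≈ 33.436620

33.4366
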